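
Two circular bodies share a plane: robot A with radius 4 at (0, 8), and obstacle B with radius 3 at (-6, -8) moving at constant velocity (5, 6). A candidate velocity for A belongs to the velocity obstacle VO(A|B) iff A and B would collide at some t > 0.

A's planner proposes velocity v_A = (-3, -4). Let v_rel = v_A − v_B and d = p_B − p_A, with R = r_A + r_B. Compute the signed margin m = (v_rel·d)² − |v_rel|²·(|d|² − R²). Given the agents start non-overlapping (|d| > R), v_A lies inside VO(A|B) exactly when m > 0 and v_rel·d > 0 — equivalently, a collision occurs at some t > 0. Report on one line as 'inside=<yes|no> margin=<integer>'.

d = (-6, -16),  |d|² = 292;  R = 4+3 = 7,  c = 292−7² = 243
v_rel = (-8, -10),  |v_rel|² = 164;  v_rel·d = (-8)·(-6) + (-10)·(-16) = 208
164·t² − 416·t + 243 = 0  ⇒  m = 208² − 164·243 = 3412
m = 3412 > 0,  v_rel·d = 208 > 0  ⇒  inside

inside=yes margin=3412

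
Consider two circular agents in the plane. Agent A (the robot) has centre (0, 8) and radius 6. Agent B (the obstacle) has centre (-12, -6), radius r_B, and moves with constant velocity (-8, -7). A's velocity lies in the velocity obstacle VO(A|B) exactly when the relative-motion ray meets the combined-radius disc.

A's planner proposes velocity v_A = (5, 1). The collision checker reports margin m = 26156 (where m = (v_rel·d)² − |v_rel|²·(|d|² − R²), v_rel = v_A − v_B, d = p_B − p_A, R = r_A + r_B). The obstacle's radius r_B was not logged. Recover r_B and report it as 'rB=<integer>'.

m = 26156
d = (-12, -14);  v_rel = (13, 8),  |v_rel|² = 233
v_rel×d = (13)·(-14) − (8)·(-12) = -86
since m = R²·233 − (-86)²:  R² = (7396 + 26156) / 233 = 144
R = √144 = 12  ⇒  r_B = 12 − 6 = 6

rB=6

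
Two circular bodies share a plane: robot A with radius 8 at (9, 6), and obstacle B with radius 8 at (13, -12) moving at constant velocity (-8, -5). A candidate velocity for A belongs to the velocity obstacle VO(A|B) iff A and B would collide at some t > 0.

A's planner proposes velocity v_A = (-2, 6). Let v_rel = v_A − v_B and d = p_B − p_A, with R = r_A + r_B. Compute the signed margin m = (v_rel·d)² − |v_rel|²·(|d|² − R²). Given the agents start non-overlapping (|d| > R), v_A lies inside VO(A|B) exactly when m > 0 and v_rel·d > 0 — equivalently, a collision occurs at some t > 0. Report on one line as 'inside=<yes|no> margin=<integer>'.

d = (4, -18),  |d|² = 340;  R = 8+8 = 16,  c = 340−16² = 84
v_rel = (6, 11),  |v_rel|² = 157;  v_rel·d = (6)·(4) + (11)·(-18) = -174
157·t² + 348·t + 84 = 0  ⇒  m = (-174)² − 157·84 = 17088
m = 17088 > 0,  v_rel·d = -174 < 0  ⇒  outside

inside=no margin=17088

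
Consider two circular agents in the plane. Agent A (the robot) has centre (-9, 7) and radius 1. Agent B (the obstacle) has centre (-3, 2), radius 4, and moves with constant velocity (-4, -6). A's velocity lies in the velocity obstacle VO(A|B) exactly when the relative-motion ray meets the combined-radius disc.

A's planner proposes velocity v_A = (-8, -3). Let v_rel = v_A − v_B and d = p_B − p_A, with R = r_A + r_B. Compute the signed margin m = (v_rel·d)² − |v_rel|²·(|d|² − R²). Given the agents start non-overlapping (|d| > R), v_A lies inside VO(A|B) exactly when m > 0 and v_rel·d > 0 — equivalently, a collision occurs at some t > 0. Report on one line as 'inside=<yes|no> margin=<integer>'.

d = (6, -5),  |d|² = 61;  R = 1+4 = 5,  c = 61−5² = 36
v_rel = (-4, 3),  |v_rel|² = 25;  v_rel·d = (-4)·(6) + (3)·(-5) = -39
25·t² + 78·t + 36 = 0  ⇒  m = (-39)² − 25·36 = 621
m = 621 > 0,  v_rel·d = -39 < 0  ⇒  outside

inside=no margin=621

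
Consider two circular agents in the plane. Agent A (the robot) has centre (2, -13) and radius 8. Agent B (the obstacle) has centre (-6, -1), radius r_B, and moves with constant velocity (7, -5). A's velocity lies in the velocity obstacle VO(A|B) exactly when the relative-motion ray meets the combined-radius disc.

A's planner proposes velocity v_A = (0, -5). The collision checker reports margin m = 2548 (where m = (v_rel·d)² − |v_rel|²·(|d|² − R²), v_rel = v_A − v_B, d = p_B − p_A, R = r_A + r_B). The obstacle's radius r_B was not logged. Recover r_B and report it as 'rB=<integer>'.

m = 2548
d = (-8, 12);  v_rel = (-7, 0),  |v_rel|² = 49
v_rel×d = (-7)·(12) − (0)·(-8) = -84
since m = R²·49 − (-84)²:  R² = (7056 + 2548) / 49 = 196
R = √196 = 14  ⇒  r_B = 14 − 8 = 6

rB=6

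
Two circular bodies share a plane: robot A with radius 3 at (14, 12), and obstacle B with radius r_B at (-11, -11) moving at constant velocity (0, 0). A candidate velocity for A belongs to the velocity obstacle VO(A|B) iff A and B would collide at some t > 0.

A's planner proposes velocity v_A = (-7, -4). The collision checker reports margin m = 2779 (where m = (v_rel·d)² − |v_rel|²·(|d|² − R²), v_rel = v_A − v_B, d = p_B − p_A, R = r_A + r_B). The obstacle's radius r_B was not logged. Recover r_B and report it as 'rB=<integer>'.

m = 2779
d = (-25, -23);  v_rel = (-7, -4),  |v_rel|² = 65
v_rel×d = (-7)·(-23) − (-4)·(-25) = 61
since m = R²·65 − 61²:  R² = (3721 + 2779) / 65 = 100
R = √100 = 10  ⇒  r_B = 10 − 3 = 7

rB=7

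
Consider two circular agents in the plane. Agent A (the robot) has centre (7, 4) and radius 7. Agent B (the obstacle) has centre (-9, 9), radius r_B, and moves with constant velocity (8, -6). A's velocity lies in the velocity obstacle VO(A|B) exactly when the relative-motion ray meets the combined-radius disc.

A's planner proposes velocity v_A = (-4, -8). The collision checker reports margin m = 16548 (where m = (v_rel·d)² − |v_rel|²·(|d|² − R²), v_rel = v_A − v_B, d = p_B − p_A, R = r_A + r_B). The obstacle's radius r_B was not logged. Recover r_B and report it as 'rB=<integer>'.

m = 16548
d = (-16, 5);  v_rel = (-12, -2),  |v_rel|² = 148
v_rel×d = (-12)·(5) − (-2)·(-16) = -92
since m = R²·148 − (-92)²:  R² = (8464 + 16548) / 148 = 169
R = √169 = 13  ⇒  r_B = 13 − 7 = 6

rB=6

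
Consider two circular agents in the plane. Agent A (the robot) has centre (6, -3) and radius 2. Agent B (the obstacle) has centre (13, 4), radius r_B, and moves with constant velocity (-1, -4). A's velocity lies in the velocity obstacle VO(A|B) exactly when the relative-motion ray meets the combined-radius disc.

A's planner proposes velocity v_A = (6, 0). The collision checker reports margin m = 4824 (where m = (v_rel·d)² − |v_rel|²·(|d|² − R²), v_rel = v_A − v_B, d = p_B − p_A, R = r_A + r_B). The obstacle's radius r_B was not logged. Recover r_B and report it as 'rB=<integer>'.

m = 4824
d = (7, 7);  v_rel = (7, 4),  |v_rel|² = 65
v_rel×d = (7)·(7) − (4)·(7) = 21
since m = R²·65 − 21²:  R² = (441 + 4824) / 65 = 81
R = √81 = 9  ⇒  r_B = 9 − 2 = 7

rB=7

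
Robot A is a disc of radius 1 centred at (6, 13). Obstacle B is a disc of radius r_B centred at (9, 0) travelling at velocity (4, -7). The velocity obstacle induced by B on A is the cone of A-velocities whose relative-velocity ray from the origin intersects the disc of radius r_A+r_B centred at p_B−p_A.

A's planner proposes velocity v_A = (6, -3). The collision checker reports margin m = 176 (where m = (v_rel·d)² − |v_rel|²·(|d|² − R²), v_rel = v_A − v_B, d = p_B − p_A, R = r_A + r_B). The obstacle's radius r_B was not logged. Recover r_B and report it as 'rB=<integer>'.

m = 176
d = (3, -13);  v_rel = (2, 4),  |v_rel|² = 20
v_rel×d = (2)·(-13) − (4)·(3) = -38
since m = R²·20 − (-38)²:  R² = (1444 + 176) / 20 = 81
R = √81 = 9  ⇒  r_B = 9 − 1 = 8

rB=8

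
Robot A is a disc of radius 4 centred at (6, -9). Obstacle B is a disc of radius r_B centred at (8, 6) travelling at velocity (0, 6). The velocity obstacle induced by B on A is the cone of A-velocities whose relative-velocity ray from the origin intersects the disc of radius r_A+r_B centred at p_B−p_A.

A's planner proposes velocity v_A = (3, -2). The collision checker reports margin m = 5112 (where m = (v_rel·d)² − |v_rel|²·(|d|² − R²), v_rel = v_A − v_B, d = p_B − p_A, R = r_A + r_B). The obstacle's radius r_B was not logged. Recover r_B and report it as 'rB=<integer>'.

m = 5112
d = (2, 15);  v_rel = (3, -8),  |v_rel|² = 73
v_rel×d = (3)·(15) − (-8)·(2) = 61
since m = R²·73 − 61²:  R² = (3721 + 5112) / 73 = 121
R = √121 = 11  ⇒  r_B = 11 − 4 = 7

rB=7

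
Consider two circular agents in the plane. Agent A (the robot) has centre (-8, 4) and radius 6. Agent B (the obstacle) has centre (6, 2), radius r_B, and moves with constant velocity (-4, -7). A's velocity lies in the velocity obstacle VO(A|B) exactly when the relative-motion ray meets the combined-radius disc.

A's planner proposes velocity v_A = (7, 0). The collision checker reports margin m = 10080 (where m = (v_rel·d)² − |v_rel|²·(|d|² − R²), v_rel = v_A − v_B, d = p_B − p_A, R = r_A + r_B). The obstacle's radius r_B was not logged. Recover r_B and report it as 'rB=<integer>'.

m = 10080
d = (14, -2);  v_rel = (11, 7),  |v_rel|² = 170
v_rel×d = (11)·(-2) − (7)·(14) = -120
since m = R²·170 − (-120)²:  R² = (14400 + 10080) / 170 = 144
R = √144 = 12  ⇒  r_B = 12 − 6 = 6

rB=6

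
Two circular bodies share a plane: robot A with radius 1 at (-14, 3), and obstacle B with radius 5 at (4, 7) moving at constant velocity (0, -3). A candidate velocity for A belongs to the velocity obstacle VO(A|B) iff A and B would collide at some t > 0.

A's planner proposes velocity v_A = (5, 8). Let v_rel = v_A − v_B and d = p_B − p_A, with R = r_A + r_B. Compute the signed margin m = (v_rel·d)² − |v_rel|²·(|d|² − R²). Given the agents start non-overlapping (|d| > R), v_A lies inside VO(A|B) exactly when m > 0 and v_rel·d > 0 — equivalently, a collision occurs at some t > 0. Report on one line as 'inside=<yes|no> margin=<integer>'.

d = (18, 4),  |d|² = 340;  R = 1+5 = 6,  c = 340−6² = 304
v_rel = (5, 11),  |v_rel|² = 146;  v_rel·d = (5)·(18) + (11)·(4) = 134
146·t² − 268·t + 304 = 0  ⇒  m = 134² − 146·304 = -26428
m = -26428 < 0,  v_rel·d = 134 > 0  ⇒  outside

inside=no margin=-26428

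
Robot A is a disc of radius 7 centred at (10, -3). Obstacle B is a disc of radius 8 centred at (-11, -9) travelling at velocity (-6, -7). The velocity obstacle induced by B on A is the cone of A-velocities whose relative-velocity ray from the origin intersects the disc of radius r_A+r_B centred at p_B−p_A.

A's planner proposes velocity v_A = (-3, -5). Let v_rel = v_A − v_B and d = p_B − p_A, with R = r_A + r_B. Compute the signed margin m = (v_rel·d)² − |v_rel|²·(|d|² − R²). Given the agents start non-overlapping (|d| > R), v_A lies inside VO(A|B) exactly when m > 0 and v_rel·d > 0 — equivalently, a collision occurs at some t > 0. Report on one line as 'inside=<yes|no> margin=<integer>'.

d = (-21, -6),  |d|² = 477;  R = 7+8 = 15,  c = 477−15² = 252
v_rel = (3, 2),  |v_rel|² = 13;  v_rel·d = (3)·(-21) + (2)·(-6) = -75
13·t² + 150·t + 252 = 0  ⇒  m = (-75)² − 13·252 = 2349
m = 2349 > 0,  v_rel·d = -75 < 0  ⇒  outside

inside=no margin=2349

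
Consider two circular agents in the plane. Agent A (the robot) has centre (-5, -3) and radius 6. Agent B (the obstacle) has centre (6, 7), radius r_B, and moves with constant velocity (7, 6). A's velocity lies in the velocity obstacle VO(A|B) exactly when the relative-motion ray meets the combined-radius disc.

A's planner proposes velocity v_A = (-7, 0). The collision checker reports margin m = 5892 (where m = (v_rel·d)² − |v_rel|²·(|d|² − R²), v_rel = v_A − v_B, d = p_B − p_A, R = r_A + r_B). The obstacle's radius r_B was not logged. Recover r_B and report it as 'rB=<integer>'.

m = 5892
d = (11, 10);  v_rel = (-14, -6),  |v_rel|² = 232
v_rel×d = (-14)·(10) − (-6)·(11) = -74
since m = R²·232 − (-74)²:  R² = (5476 + 5892) / 232 = 49
R = √49 = 7  ⇒  r_B = 7 − 6 = 1

rB=1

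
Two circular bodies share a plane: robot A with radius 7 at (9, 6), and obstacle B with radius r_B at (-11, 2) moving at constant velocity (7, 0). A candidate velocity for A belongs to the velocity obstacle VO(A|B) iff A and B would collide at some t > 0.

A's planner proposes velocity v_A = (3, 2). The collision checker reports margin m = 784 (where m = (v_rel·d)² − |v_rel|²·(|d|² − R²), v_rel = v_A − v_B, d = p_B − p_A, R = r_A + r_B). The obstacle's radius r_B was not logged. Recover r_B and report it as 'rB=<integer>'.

m = 784
d = (-20, -4);  v_rel = (-4, 2),  |v_rel|² = 20
v_rel×d = (-4)·(-4) − (2)·(-20) = 56
since m = R²·20 − 56²:  R² = (3136 + 784) / 20 = 196
R = √196 = 14  ⇒  r_B = 14 − 7 = 7

rB=7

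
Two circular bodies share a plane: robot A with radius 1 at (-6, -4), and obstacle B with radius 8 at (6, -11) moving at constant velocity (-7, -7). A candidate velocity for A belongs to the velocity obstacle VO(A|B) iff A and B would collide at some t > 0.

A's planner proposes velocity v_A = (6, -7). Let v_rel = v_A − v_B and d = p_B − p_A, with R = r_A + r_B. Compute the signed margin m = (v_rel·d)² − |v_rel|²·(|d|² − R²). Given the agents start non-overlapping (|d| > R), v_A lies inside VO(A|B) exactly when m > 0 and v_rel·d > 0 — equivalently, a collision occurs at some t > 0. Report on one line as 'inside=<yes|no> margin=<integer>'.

d = (12, -7),  |d|² = 193;  R = 1+8 = 9,  c = 193−9² = 112
v_rel = (13, 0),  |v_rel|² = 169;  v_rel·d = (13)·(12) + (0)·(-7) = 156
169·t² − 312·t + 112 = 0  ⇒  m = 156² − 169·112 = 5408
m = 5408 > 0,  v_rel·d = 156 > 0  ⇒  inside

inside=yes margin=5408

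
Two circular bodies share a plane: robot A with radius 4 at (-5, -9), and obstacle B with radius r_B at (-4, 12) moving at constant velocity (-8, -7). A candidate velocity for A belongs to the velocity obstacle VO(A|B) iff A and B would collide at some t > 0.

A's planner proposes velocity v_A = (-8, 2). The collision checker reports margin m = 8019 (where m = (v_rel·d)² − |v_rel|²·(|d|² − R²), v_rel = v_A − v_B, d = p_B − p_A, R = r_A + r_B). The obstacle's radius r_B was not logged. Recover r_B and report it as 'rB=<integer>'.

m = 8019
d = (1, 21);  v_rel = (0, 9),  |v_rel|² = 81
v_rel×d = (0)·(21) − (9)·(1) = -9
since m = R²·81 − (-9)²:  R² = (81 + 8019) / 81 = 100
R = √100 = 10  ⇒  r_B = 10 − 4 = 6

rB=6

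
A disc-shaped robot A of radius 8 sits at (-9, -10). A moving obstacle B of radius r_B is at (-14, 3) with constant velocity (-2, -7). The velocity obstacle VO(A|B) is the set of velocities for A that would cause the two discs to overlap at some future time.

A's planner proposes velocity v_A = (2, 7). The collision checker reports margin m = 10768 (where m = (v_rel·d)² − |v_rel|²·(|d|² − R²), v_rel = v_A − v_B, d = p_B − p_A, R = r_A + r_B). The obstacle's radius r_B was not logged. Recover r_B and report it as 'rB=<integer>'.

m = 10768
d = (-5, 13);  v_rel = (4, 14),  |v_rel|² = 212
v_rel×d = (4)·(13) − (14)·(-5) = 122
since m = R²·212 − 122²:  R² = (14884 + 10768) / 212 = 121
R = √121 = 11  ⇒  r_B = 11 − 8 = 3

rB=3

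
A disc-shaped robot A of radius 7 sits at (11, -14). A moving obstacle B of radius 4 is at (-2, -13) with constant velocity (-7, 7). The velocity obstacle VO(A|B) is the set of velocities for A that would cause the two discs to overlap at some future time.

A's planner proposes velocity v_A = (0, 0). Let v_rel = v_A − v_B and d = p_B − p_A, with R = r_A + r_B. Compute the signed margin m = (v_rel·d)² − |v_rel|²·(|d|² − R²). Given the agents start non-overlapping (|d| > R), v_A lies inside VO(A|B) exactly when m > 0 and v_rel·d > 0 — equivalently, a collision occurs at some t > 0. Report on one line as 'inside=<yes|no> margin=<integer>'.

d = (-13, 1),  |d|² = 170;  R = 7+4 = 11,  c = 170−11² = 49
v_rel = (7, -7),  |v_rel|² = 98;  v_rel·d = (7)·(-13) + (-7)·(1) = -98
98·t² + 196·t + 49 = 0  ⇒  m = (-98)² − 98·49 = 4802
m = 4802 > 0,  v_rel·d = -98 < 0  ⇒  outside

inside=no margin=4802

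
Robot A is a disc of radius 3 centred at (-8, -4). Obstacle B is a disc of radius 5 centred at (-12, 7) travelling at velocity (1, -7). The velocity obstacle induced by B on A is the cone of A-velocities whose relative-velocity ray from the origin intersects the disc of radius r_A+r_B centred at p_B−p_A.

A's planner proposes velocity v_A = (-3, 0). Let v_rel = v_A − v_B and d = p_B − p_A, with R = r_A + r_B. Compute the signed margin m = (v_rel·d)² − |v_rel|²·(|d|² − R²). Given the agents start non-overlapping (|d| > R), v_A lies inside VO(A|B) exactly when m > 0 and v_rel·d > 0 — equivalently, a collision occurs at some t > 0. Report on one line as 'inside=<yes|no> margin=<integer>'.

d = (-4, 11),  |d|² = 137;  R = 3+5 = 8,  c = 137−8² = 73
v_rel = (-4, 7),  |v_rel|² = 65;  v_rel·d = (-4)·(-4) + (7)·(11) = 93
65·t² − 186·t + 73 = 0  ⇒  m = 93² − 65·73 = 3904
m = 3904 > 0,  v_rel·d = 93 > 0  ⇒  inside

inside=yes margin=3904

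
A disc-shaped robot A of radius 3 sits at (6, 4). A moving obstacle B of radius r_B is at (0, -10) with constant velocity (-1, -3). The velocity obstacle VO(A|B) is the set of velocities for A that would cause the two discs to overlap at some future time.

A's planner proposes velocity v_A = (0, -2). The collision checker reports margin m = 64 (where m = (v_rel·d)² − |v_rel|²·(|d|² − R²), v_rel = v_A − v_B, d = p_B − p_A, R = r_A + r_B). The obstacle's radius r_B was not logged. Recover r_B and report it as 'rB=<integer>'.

m = 64
d = (-6, -14);  v_rel = (1, 1),  |v_rel|² = 2
v_rel×d = (1)·(-14) − (1)·(-6) = -8
since m = R²·2 − (-8)²:  R² = (64 + 64) / 2 = 64
R = √64 = 8  ⇒  r_B = 8 − 3 = 5

rB=5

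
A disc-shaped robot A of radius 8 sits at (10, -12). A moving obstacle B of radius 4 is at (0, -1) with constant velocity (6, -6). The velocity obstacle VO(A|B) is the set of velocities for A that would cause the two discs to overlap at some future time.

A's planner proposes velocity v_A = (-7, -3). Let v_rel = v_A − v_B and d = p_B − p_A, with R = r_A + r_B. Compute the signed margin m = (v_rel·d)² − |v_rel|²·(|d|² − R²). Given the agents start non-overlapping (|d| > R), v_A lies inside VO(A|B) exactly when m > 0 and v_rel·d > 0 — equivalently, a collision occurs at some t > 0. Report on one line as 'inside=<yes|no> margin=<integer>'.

d = (-10, 11),  |d|² = 221;  R = 8+4 = 12,  c = 221−12² = 77
v_rel = (-13, 3),  |v_rel|² = 178;  v_rel·d = (-13)·(-10) + (3)·(11) = 163
178·t² − 326·t + 77 = 0  ⇒  m = 163² − 178·77 = 12863
m = 12863 > 0,  v_rel·d = 163 > 0  ⇒  inside

inside=yes margin=12863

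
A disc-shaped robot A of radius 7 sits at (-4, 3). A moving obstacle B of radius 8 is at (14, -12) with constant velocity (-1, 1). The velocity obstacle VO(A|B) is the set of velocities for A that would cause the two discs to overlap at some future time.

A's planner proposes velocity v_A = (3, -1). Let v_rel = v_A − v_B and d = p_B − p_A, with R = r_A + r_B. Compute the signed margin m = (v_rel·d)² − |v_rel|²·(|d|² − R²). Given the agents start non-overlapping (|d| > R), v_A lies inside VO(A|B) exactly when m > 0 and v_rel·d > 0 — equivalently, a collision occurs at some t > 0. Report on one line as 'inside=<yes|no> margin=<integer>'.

d = (18, -15),  |d|² = 549;  R = 7+8 = 15,  c = 549−15² = 324
v_rel = (4, -2),  |v_rel|² = 20;  v_rel·d = (4)·(18) + (-2)·(-15) = 102
20·t² − 204·t + 324 = 0  ⇒  m = 102² − 20·324 = 3924
m = 3924 > 0,  v_rel·d = 102 > 0  ⇒  inside

inside=yes margin=3924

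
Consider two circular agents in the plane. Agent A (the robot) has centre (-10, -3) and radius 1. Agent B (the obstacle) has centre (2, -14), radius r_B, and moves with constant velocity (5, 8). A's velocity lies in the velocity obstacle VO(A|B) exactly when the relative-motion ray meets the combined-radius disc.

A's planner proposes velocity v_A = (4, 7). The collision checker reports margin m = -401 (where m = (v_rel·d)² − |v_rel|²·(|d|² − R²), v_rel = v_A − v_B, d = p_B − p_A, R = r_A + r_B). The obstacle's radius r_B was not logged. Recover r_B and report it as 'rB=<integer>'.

m = -401
d = (12, -11);  v_rel = (-1, -1),  |v_rel|² = 2
v_rel×d = (-1)·(-11) − (-1)·(12) = 23
since m = R²·2 − 23²:  R² = (529 + -401) / 2 = 64
R = √64 = 8  ⇒  r_B = 8 − 1 = 7

rB=7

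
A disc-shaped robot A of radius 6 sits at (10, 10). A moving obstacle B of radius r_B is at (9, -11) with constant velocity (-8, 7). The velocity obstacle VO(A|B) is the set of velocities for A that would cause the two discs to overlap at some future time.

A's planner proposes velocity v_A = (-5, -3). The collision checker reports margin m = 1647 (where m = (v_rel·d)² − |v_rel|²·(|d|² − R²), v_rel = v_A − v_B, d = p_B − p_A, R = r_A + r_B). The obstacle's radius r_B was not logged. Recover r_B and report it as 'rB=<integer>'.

m = 1647
d = (-1, -21);  v_rel = (3, -10),  |v_rel|² = 109
v_rel×d = (3)·(-21) − (-10)·(-1) = -73
since m = R²·109 − (-73)²:  R² = (5329 + 1647) / 109 = 64
R = √64 = 8  ⇒  r_B = 8 − 6 = 2

rB=2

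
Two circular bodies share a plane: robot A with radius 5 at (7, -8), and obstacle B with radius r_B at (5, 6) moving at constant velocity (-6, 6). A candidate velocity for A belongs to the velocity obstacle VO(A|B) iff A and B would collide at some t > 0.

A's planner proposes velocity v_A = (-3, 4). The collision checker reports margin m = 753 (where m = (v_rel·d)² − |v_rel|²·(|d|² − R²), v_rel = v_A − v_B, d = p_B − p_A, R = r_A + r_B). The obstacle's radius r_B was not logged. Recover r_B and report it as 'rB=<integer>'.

m = 753
d = (-2, 14);  v_rel = (3, -2),  |v_rel|² = 13
v_rel×d = (3)·(14) − (-2)·(-2) = 38
since m = R²·13 − 38²:  R² = (1444 + 753) / 13 = 169
R = √169 = 13  ⇒  r_B = 13 − 5 = 8

rB=8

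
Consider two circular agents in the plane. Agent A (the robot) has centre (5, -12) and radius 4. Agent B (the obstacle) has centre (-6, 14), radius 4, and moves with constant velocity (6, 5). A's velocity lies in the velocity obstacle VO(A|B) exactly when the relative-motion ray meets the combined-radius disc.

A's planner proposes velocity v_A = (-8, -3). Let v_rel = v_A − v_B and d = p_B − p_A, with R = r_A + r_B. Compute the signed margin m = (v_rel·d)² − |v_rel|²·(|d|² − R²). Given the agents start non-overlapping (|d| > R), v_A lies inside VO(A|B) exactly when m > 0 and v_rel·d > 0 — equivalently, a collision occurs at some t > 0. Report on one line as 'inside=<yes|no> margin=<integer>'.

d = (-11, 26),  |d|² = 797;  R = 4+4 = 8,  c = 797−8² = 733
v_rel = (-14, -8),  |v_rel|² = 260;  v_rel·d = (-14)·(-11) + (-8)·(26) = -54
260·t² + 108·t + 733 = 0  ⇒  m = (-54)² − 260·733 = -187664
m = -187664 < 0,  v_rel·d = -54 < 0  ⇒  outside

inside=no margin=-187664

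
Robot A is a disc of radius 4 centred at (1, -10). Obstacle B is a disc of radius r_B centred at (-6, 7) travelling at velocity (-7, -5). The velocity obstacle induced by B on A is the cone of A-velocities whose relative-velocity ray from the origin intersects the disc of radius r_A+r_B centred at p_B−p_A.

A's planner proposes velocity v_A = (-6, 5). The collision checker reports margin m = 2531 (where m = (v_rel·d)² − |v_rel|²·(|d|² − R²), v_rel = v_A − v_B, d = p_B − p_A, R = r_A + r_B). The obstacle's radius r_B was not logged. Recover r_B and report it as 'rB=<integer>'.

m = 2531
d = (-7, 17);  v_rel = (1, 10),  |v_rel|² = 101
v_rel×d = (1)·(17) − (10)·(-7) = 87
since m = R²·101 − 87²:  R² = (7569 + 2531) / 101 = 100
R = √100 = 10  ⇒  r_B = 10 − 4 = 6

rB=6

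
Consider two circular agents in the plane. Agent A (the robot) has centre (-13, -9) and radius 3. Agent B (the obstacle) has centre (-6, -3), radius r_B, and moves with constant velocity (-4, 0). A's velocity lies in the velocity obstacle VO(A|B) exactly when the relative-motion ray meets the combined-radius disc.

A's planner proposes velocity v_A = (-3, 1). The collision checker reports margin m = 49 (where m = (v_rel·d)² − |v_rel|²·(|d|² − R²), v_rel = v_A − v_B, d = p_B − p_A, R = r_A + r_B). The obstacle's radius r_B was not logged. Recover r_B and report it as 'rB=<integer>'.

m = 49
d = (7, 6);  v_rel = (1, 1),  |v_rel|² = 2
v_rel×d = (1)·(6) − (1)·(7) = -1
since m = R²·2 − (-1)²:  R² = (1 + 49) / 2 = 25
R = √25 = 5  ⇒  r_B = 5 − 3 = 2

rB=2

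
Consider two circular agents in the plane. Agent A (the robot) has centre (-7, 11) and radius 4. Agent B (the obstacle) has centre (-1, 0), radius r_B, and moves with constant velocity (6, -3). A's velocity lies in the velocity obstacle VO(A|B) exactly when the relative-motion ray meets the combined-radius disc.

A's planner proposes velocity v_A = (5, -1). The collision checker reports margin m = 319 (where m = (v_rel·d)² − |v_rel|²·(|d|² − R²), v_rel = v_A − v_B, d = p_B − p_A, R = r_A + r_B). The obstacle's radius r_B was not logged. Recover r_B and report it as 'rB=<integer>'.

m = 319
d = (6, -11);  v_rel = (-1, 2),  |v_rel|² = 5
v_rel×d = (-1)·(-11) − (2)·(6) = -1
since m = R²·5 − (-1)²:  R² = (1 + 319) / 5 = 64
R = √64 = 8  ⇒  r_B = 8 − 4 = 4

rB=4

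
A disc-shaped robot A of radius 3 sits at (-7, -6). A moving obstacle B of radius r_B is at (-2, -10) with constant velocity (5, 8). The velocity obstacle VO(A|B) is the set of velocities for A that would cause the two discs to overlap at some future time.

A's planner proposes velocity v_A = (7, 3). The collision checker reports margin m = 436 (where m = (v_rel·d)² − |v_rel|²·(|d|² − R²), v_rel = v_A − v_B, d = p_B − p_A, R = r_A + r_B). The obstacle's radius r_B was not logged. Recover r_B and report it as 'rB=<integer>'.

m = 436
d = (5, -4);  v_rel = (2, -5),  |v_rel|² = 29
v_rel×d = (2)·(-4) − (-5)·(5) = 17
since m = R²·29 − 17²:  R² = (289 + 436) / 29 = 25
R = √25 = 5  ⇒  r_B = 5 − 3 = 2

rB=2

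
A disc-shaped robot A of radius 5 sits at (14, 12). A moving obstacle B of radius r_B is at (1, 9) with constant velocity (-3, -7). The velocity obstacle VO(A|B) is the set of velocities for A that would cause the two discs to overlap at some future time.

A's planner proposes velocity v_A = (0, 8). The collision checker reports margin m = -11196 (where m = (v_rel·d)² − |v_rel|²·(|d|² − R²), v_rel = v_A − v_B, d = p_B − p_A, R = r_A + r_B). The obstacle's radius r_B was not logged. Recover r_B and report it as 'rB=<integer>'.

m = -11196
d = (-13, -3);  v_rel = (3, 15),  |v_rel|² = 234
v_rel×d = (3)·(-3) − (15)·(-13) = 186
since m = R²·234 − 186²:  R² = (34596 + -11196) / 234 = 100
R = √100 = 10  ⇒  r_B = 10 − 5 = 5

rB=5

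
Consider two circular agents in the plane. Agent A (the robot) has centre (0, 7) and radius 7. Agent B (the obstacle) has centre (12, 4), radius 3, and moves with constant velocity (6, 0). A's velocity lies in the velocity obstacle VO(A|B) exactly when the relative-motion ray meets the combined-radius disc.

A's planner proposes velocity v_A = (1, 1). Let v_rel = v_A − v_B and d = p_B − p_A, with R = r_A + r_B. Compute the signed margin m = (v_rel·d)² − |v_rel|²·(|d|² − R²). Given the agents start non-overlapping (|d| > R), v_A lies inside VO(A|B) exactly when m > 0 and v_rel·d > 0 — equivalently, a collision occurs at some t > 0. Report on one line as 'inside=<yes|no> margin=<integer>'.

d = (12, -3),  |d|² = 153;  R = 7+3 = 10,  c = 153−10² = 53
v_rel = (-5, 1),  |v_rel|² = 26;  v_rel·d = (-5)·(12) + (1)·(-3) = -63
26·t² + 126·t + 53 = 0  ⇒  m = (-63)² − 26·53 = 2591
m = 2591 > 0,  v_rel·d = -63 < 0  ⇒  outside

inside=no margin=2591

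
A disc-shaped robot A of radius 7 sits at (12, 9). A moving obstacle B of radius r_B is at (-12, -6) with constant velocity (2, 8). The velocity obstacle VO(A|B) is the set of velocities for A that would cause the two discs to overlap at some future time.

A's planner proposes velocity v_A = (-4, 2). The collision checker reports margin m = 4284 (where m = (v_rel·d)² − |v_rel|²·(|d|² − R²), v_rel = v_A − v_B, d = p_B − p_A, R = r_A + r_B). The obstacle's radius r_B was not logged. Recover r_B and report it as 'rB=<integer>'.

m = 4284
d = (-24, -15);  v_rel = (-6, -6),  |v_rel|² = 72
v_rel×d = (-6)·(-15) − (-6)·(-24) = -54
since m = R²·72 − (-54)²:  R² = (2916 + 4284) / 72 = 100
R = √100 = 10  ⇒  r_B = 10 − 7 = 3

rB=3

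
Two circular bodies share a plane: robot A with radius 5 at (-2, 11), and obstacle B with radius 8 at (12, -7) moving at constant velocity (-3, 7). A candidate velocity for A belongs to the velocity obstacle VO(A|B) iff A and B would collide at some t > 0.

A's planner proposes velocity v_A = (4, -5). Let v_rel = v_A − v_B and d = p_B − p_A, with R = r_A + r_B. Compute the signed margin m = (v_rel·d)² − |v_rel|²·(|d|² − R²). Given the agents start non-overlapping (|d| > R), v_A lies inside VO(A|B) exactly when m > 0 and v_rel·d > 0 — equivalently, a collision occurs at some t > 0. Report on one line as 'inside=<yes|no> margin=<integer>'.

d = (14, -18),  |d|² = 520;  R = 5+8 = 13,  c = 520−13² = 351
v_rel = (7, -12),  |v_rel|² = 193;  v_rel·d = (7)·(14) + (-12)·(-18) = 314
193·t² − 628·t + 351 = 0  ⇒  m = 314² − 193·351 = 30853
m = 30853 > 0,  v_rel·d = 314 > 0  ⇒  inside

inside=yes margin=30853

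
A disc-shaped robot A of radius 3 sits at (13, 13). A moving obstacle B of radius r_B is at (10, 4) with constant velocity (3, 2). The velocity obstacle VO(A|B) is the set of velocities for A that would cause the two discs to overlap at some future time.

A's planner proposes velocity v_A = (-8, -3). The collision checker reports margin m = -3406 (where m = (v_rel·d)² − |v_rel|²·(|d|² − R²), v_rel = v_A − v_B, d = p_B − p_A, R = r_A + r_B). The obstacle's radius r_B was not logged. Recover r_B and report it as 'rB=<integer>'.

m = -3406
d = (-3, -9);  v_rel = (-11, -5),  |v_rel|² = 146
v_rel×d = (-11)·(-9) − (-5)·(-3) = 84
since m = R²·146 − 84²:  R² = (7056 + -3406) / 146 = 25
R = √25 = 5  ⇒  r_B = 5 − 3 = 2

rB=2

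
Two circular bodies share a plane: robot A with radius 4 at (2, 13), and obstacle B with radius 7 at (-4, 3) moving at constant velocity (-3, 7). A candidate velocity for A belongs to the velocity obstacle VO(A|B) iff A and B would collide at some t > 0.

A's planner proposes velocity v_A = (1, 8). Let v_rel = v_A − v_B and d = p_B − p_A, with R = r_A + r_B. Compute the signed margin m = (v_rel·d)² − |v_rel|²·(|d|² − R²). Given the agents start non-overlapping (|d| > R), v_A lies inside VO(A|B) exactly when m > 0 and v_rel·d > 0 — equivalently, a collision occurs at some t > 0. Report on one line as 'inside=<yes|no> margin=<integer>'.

d = (-6, -10),  |d|² = 136;  R = 4+7 = 11,  c = 136−11² = 15
v_rel = (4, 1),  |v_rel|² = 17;  v_rel·d = (4)·(-6) + (1)·(-10) = -34
17·t² + 68·t + 15 = 0  ⇒  m = (-34)² − 17·15 = 901
m = 901 > 0,  v_rel·d = -34 < 0  ⇒  outside

inside=no margin=901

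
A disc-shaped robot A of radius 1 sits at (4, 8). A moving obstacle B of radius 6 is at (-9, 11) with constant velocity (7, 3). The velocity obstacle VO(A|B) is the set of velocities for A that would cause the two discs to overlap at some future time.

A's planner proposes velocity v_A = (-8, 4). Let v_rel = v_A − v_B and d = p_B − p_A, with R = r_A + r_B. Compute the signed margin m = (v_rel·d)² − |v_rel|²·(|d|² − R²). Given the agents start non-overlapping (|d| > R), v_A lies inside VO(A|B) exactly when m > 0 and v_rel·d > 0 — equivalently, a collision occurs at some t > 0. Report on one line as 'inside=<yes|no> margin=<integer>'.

d = (-13, 3),  |d|² = 178;  R = 1+6 = 7,  c = 178−7² = 129
v_rel = (-15, 1),  |v_rel|² = 226;  v_rel·d = (-15)·(-13) + (1)·(3) = 198
226·t² − 396·t + 129 = 0  ⇒  m = 198² − 226·129 = 10050
m = 10050 > 0,  v_rel·d = 198 > 0  ⇒  inside

inside=yes margin=10050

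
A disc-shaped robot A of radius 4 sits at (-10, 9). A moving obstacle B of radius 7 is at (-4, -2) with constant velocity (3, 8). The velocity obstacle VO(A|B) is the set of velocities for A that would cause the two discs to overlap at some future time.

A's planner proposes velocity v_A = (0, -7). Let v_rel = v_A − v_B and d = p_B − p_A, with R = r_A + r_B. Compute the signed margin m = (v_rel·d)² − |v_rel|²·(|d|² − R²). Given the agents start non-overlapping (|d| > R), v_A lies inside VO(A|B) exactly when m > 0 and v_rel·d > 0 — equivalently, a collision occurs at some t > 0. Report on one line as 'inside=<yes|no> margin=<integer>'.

d = (6, -11),  |d|² = 157;  R = 4+7 = 11,  c = 157−11² = 36
v_rel = (-3, -15),  |v_rel|² = 234;  v_rel·d = (-3)·(6) + (-15)·(-11) = 147
234·t² − 294·t + 36 = 0  ⇒  m = 147² − 234·36 = 13185
m = 13185 > 0,  v_rel·d = 147 > 0  ⇒  inside

inside=yes margin=13185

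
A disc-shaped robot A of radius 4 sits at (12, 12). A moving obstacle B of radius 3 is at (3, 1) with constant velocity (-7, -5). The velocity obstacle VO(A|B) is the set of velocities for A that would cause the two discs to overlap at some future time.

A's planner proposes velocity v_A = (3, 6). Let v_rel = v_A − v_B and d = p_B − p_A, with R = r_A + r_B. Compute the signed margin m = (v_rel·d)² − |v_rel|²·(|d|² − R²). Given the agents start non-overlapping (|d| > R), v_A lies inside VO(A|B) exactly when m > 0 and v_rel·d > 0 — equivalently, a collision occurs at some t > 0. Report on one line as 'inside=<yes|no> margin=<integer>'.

d = (-9, -11),  |d|² = 202;  R = 4+3 = 7,  c = 202−7² = 153
v_rel = (10, 11),  |v_rel|² = 221;  v_rel·d = (10)·(-9) + (11)·(-11) = -211
221·t² + 422·t + 153 = 0  ⇒  m = (-211)² − 221·153 = 10708
m = 10708 > 0,  v_rel·d = -211 < 0  ⇒  outside

inside=no margin=10708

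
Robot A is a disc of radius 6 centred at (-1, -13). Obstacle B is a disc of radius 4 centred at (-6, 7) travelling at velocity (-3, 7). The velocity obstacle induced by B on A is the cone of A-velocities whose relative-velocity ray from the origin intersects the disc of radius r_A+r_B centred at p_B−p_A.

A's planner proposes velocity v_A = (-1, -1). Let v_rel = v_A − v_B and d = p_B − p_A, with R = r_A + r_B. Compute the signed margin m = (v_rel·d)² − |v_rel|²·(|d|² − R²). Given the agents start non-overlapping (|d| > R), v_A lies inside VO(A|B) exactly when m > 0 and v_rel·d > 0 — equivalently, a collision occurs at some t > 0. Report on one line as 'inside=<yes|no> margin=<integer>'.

d = (-5, 20),  |d|² = 425;  R = 6+4 = 10,  c = 425−10² = 325
v_rel = (2, -8),  |v_rel|² = 68;  v_rel·d = (2)·(-5) + (-8)·(20) = -170
68·t² + 340·t + 325 = 0  ⇒  m = (-170)² − 68·325 = 6800
m = 6800 > 0,  v_rel·d = -170 < 0  ⇒  outside

inside=no margin=6800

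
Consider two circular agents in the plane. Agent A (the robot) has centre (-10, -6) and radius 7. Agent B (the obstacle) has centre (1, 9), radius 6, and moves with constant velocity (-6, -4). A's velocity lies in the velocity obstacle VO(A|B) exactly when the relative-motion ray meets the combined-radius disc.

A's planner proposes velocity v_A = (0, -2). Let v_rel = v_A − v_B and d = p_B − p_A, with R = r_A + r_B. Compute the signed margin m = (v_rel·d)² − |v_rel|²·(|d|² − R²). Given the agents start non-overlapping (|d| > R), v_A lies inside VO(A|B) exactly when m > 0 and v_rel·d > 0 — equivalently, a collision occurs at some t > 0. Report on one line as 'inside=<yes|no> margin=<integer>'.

d = (11, 15),  |d|² = 346;  R = 7+6 = 13,  c = 346−13² = 177
v_rel = (6, 2),  |v_rel|² = 40;  v_rel·d = (6)·(11) + (2)·(15) = 96
40·t² − 192·t + 177 = 0  ⇒  m = 96² − 40·177 = 2136
m = 2136 > 0,  v_rel·d = 96 > 0  ⇒  inside

inside=yes margin=2136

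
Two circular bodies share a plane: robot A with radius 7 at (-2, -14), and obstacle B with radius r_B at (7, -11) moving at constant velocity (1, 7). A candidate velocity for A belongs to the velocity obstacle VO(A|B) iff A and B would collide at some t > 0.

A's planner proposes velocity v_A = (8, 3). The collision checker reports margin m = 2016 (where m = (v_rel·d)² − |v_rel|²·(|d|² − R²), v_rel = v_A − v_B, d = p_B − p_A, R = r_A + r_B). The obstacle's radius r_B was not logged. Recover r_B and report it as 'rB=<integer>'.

m = 2016
d = (9, 3);  v_rel = (7, -4),  |v_rel|² = 65
v_rel×d = (7)·(3) − (-4)·(9) = 57
since m = R²·65 − 57²:  R² = (3249 + 2016) / 65 = 81
R = √81 = 9  ⇒  r_B = 9 − 7 = 2

rB=2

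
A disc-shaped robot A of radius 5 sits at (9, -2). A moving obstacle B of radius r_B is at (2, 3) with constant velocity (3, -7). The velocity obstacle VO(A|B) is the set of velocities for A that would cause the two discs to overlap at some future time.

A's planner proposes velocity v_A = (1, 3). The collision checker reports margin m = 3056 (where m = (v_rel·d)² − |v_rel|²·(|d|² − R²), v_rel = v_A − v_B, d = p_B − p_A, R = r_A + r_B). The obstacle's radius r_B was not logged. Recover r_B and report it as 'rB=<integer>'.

m = 3056
d = (-7, 5);  v_rel = (-2, 10),  |v_rel|² = 104
v_rel×d = (-2)·(5) − (10)·(-7) = 60
since m = R²·104 − 60²:  R² = (3600 + 3056) / 104 = 64
R = √64 = 8  ⇒  r_B = 8 − 5 = 3

rB=3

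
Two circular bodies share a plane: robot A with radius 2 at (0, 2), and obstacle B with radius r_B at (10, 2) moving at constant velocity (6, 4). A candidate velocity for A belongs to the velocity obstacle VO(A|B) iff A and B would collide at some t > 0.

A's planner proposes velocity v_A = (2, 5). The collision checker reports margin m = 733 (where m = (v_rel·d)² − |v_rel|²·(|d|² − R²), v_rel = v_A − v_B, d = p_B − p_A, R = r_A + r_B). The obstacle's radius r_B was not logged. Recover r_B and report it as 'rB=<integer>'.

m = 733
d = (10, 0);  v_rel = (-4, 1),  |v_rel|² = 17
v_rel×d = (-4)·(0) − (1)·(10) = -10
since m = R²·17 − (-10)²:  R² = (100 + 733) / 17 = 49
R = √49 = 7  ⇒  r_B = 7 − 2 = 5

rB=5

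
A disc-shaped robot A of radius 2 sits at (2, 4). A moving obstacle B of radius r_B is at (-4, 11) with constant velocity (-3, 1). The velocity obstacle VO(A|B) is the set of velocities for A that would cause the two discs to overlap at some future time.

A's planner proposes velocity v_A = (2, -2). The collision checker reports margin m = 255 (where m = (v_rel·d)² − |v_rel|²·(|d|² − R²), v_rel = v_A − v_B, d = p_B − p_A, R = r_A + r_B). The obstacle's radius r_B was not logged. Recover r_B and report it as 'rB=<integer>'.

m = 255
d = (-6, 7);  v_rel = (5, -3),  |v_rel|² = 34
v_rel×d = (5)·(7) − (-3)·(-6) = 17
since m = R²·34 − 17²:  R² = (289 + 255) / 34 = 16
R = √16 = 4  ⇒  r_B = 4 − 2 = 2

rB=2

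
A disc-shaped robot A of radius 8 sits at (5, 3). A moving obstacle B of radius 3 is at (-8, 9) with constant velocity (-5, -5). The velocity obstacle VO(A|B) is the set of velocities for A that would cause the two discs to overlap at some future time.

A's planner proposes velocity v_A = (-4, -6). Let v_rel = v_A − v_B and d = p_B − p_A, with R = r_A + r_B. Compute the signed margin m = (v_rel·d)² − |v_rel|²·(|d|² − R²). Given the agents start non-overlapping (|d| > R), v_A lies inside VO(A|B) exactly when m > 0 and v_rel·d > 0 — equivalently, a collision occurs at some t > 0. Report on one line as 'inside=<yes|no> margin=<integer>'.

d = (-13, 6),  |d|² = 205;  R = 8+3 = 11,  c = 205−11² = 84
v_rel = (1, -1),  |v_rel|² = 2;  v_rel·d = (1)·(-13) + (-1)·(6) = -19
2·t² + 38·t + 84 = 0  ⇒  m = (-19)² − 2·84 = 193
m = 193 > 0,  v_rel·d = -19 < 0  ⇒  outside

inside=no margin=193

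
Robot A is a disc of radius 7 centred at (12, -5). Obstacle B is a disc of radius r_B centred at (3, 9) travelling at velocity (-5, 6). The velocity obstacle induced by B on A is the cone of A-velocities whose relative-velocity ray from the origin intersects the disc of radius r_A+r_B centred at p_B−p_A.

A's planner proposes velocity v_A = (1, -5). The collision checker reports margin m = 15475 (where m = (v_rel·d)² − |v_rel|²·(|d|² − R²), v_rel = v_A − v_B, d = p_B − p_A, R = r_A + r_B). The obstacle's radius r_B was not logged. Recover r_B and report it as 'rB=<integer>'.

m = 15475
d = (-9, 14);  v_rel = (6, -11),  |v_rel|² = 157
v_rel×d = (6)·(14) − (-11)·(-9) = -15
since m = R²·157 − (-15)²:  R² = (225 + 15475) / 157 = 100
R = √100 = 10  ⇒  r_B = 10 − 7 = 3

rB=3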